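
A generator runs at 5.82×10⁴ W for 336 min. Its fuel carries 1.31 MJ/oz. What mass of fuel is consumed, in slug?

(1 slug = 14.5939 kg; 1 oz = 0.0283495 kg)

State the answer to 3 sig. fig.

1.74 slug

336 min → 20160 s
E = P × t = 58200 × 20160 = 1.17331×10⁹ J
1.31 MJ/oz → 4.62089×10⁷ J/kg
m = E / e_s = 1.17331×10⁹ / 4.62089×10⁷ = 25.3914 kg
In slug: 25.3914 / 14.5939 = 1.73986 slug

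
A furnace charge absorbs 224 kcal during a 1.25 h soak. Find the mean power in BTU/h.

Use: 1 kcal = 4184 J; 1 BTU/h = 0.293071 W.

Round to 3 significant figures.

711 BTU/h

224 kcal × 4184 = 937216 J
1.25 h × 3600 = 4500 s
P = E / t = 937216 J / 4500 s = 208.27 W
208.27 W ÷ (0.293071 W/BTU/h) = 710.647 BTU/h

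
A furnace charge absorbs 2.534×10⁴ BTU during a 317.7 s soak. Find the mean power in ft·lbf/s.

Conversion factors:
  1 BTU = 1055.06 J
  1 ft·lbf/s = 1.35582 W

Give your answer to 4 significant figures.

2.534×10⁴ BTU × 1055.06 → 2.67352×10⁷ J
P = E / t = 2.67352×10⁷ J / 317.7 s = 84152.3 W
84152.3 W ÷ (1.35582 W/ft·lbf/s) = 62067.5 ft·lbf/s

6.207×10⁴ ft·lbf/s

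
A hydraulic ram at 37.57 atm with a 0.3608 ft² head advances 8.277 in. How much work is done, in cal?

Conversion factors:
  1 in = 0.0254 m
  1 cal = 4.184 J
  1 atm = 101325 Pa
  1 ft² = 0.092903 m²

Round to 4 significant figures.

6412 cal

37.57 atm → 3.80678×10⁶ Pa
0.3608 ft² → 0.0335194 m²
F = P × A = 3.80678×10⁶ × 0.0335194 = 127601 N
8.277 in → 0.210236 m
W = F × d = 127601 × 0.210236 = 26826.3 J
In cal: 26826.3 / 4.184 = 6411.64 cal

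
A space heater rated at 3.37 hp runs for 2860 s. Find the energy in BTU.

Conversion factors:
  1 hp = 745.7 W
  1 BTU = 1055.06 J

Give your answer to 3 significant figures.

6810 BTU

3.37 hp × 745.7 → 2513.01 W
E = P × t = 2513.01 W × 2860 s = 7.18721×10⁶ J
7.18721×10⁶ J ÷ (1055.06 J/BTU) = 6812.13 BTU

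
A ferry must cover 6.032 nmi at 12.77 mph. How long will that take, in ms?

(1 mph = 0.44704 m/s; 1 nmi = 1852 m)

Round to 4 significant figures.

1.957×10⁶ ms

6.032 nmi × 1852 = 11171.3 m
12.77 mph × 0.44704 = 5.7087 m/s
t = d / v = 11171.3 m / 5.7087 m/s = 1956.89 s
1956.89 s ÷ (0.001 s/ms) = 1.95689×10⁶ ms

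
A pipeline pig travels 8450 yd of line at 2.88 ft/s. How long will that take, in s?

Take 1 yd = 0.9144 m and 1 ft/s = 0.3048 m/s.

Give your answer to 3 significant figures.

8450 yd × 0.9144 → 7726.68 m
2.88 ft/s × 0.3048 → 0.877824 m/s
t = d / v = 7726.68 m / 0.877824 m/s = 8802.08 s

8800 s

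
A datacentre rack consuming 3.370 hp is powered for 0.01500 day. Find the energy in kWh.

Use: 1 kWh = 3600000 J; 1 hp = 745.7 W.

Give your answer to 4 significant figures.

3.370 hp × 745.7 = 2513.01 W
0.01500 day × 86400 = 1296 s
E = P × t = 2513.01 W × 1296 s = 3.25686×10⁶ J
3.25686×10⁶ J ÷ (3600000 J/kWh) = 0.904683 kWh

0.9047 kWh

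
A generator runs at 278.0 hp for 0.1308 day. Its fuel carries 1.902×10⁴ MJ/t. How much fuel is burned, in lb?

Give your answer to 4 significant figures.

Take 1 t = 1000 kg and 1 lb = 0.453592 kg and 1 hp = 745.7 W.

278.0 hp → 207305 W
0.1308 day → 11301.1 s
E = P × t = 207305 × 11301.1 = 2.34277×10⁹ J
1.902×10⁴ MJ/t → 1.902×10⁷ J/kg
m = E / e_s = 2.34277×10⁹ / 1.902×10⁷ = 123.174 kg
In lb: 123.174 / 0.453592 = 271.552 lb

271.6 lb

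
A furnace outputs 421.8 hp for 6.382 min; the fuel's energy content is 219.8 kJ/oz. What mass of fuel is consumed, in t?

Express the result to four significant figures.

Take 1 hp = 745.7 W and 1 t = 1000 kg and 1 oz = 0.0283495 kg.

421.8 hp → 314536 W
6.382 min → 382.92 s
E = P × t = 314536 × 382.92 = 1.20442×10⁸ J
219.8 kJ/oz → 7.75322×10⁶ J/kg
m = E / e_s = 1.20442×10⁸ / 7.75322×10⁶ = 15.5344 kg
In t: 15.5344 / 1000 = 0.0155344 t

0.01553 t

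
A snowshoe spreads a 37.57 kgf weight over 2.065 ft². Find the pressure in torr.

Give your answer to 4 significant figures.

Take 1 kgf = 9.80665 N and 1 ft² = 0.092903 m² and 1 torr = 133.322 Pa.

14.40 torr

37.57 kgf × 9.80665 → 368.436 N
2.065 ft² × 0.092903 → 0.191845 m²
P = F / A = 368.436 N / 0.191845 m² = 1920.49 Pa
1920.49 Pa ÷ (133.322 Pa/torr) = 14.4049 torr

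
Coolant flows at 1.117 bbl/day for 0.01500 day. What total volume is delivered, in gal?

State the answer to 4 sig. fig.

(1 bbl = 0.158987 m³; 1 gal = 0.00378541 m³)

0.7037 gal

1.117 bbl/day → 2.05542×10⁻⁶ m³/s
0.01500 day → 1296 s
V = Q × t = 2.05542×10⁻⁶ × 1296 = 0.00266382 m³
In gal: 0.00266382 / 0.00378541 = 0.703707 gal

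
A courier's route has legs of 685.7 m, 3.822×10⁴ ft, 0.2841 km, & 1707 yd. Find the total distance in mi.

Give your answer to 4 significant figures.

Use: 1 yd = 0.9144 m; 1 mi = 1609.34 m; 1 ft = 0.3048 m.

8.811 mi

685.7 m (already m)
3.822×10⁴ ft × 0.3048 = 11649.5 m
0.2841 km × 1000 = 284.1 m
1707 yd × 0.9144 = 1560.88 m
Sum: 685.7 + 11649.5 + 284.1 + 1560.88 = 14180.2 m
In mi: 14180.2 / 1609.34 = 8.81119 mi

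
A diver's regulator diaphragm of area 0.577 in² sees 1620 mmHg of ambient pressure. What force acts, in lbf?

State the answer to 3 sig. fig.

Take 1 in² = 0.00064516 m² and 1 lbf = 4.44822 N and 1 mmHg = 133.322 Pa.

18.1 lbf

1620 mmHg × 133.322 → 215982 Pa
0.577 in² × 0.00064516 → 3.72257×10⁻⁴ m²
F = P × A = 215982 Pa × 3.72257×10⁻⁴ m² = 80.4008 N
80.4008 N ÷ (4.44822 N/lbf) = 18.0748 lbf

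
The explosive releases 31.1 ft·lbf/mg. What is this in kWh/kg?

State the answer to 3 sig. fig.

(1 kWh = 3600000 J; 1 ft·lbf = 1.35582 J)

11.7 kWh/kg

31.1 ft·lbf/mg × 1.35582 J/ft·lbf ÷ 10⁻⁶ kg/mg = 4.2166×10⁷ J/kg
4.2166×10⁷ J/kg ÷ 3600000 J/kWh = 11.7128 kWh/kg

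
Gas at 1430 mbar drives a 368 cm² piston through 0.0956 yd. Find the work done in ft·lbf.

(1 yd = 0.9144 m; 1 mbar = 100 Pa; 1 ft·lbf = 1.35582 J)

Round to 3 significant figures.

1430 mbar → 143000 Pa
368 cm² → 0.0368 m²
F = P × A = 143000 × 0.0368 = 5262.4 N
0.0956 yd → 0.0874166 m
W = F × d = 5262.4 × 0.0874166 = 460.021 J
In ft·lbf: 460.021 / 1.35582 = 339.294 ft·lbf

339 ft·lbf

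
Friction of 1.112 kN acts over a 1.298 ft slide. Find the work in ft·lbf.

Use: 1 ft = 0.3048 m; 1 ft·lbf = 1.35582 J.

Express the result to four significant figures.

1.112 kN × 1000 → 1112 N
1.298 ft × 0.3048 → 0.39563 m
W = F × d = 1112 N × 0.39563 m = 439.941 J
439.941 J ÷ (1.35582 J/ft·lbf) = 324.483 ft·lbf

324.5 ft·lbf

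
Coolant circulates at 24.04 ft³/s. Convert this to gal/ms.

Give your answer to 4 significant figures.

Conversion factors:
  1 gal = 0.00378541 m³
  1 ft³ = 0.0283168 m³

0.1798 gal/ms

24.04 ft³/s × 0.0283168 m³/ft³ = 0.680736 m³/s
0.680736 m³/s ÷ 0.00378541 m³/gal × 0.001 s/ms = 0.179832 gal/ms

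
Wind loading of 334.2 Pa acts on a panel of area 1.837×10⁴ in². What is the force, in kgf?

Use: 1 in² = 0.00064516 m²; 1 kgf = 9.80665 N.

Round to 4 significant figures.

403.9 kgf

1.837×10⁴ in² × 0.00064516 → 11.8516 m²
F = P × A = 334.2 Pa × 11.8516 m² = 3960.8 N
3960.8 N ÷ (9.80665 N/kgf) = 403.889 kgf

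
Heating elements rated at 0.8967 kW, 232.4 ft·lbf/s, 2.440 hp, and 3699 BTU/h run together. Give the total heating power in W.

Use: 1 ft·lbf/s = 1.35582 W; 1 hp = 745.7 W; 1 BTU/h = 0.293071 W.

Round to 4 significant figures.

4115 W

0.8967 kW × 1000 = 896.7 W
232.4 ft·lbf/s × 1.35582 = 315.093 W
2.440 hp × 745.7 = 1819.51 W
3699 BTU/h × 0.293071 = 1084.07 W
Combined: 896.7 + 315.093 + 1819.51 + 1084.07 = 4115.37 W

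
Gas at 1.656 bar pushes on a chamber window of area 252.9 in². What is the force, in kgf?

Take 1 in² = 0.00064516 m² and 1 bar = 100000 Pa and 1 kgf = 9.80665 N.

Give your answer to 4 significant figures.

1.656 bar × 100000 = 165600 Pa
252.9 in² × 0.00064516 = 0.163161 m²
F = P × A = 165600 Pa × 0.163161 m² = 27019.5 N
27019.5 N ÷ (9.80665 N/kgf) = 2755.22 kgf

2755 kgf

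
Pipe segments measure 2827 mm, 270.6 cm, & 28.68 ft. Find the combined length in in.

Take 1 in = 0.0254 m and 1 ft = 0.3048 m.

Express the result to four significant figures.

2827 mm × 0.001 = 2.827 m
270.6 cm × 0.01 = 2.706 m
28.68 ft × 0.3048 = 8.74166 m
Total: 2.827 + 2.706 + 8.74166 = 14.2747 m
In in: 14.2747 / 0.0254 = 561.996 in

562.0 in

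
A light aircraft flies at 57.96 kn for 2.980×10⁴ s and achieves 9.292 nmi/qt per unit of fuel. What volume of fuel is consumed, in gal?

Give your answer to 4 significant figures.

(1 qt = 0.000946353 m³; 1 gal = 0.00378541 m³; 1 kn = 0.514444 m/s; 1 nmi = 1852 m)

12.91 gal

57.96 kn → 29.8172 m/s
d = v × t = 29.8172 × 29800 = 888553 m
9.292 nmi/qt → 1.81843×10⁷ m/m³
V = d / (distance per unit fuel) = 888553 / 1.81843×10⁷ = 0.0488637 m³
In gal: 0.0488637 / 0.00378541 = 12.9084 gal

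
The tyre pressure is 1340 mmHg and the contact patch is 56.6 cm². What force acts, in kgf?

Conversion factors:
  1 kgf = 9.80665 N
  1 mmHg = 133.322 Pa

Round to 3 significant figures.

1340 mmHg × 133.322 = 178651 Pa
56.6 cm² × 0.0001 = 0.00566 m²
F = P × A = 178651 Pa × 0.00566 m² = 1011.16 N
1011.16 N ÷ (9.80665 N/kgf) = 103.11 kgf

103 kgf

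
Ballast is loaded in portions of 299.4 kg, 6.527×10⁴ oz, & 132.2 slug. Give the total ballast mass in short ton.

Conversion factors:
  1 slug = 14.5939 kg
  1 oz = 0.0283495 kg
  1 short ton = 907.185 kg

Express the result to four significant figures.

4.496 short ton

299.4 kg (already kg)
6.527×10⁴ oz × 0.0283495 = 1850.37 kg
132.2 slug × 14.5939 = 1929.31 kg
Sum: 299.4 + 1850.37 + 1929.31 = 4079.08 kg
In short ton: 4079.08 / 907.185 = 4.49641 short ton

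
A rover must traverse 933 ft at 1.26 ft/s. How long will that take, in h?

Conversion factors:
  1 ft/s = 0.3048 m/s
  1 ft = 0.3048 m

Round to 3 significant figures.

0.206 h

933 ft × 0.3048 → 284.378 m
1.26 ft/s × 0.3048 → 0.384048 m/s
t = d / v = 284.378 m / 0.384048 m/s = 740.475 s
740.475 s ÷ (3600 s/h) = 0.205688 h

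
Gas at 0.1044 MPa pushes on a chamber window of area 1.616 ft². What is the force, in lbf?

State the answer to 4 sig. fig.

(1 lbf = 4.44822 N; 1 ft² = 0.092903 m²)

3524 lbf

0.1044 MPa × 1000000 = 104400 Pa
1.616 ft² × 0.092903 = 0.150131 m²
F = P × A = 104400 Pa × 0.150131 m² = 15673.7 N
15673.7 N ÷ (4.44822 N/lbf) = 3523.59 lbf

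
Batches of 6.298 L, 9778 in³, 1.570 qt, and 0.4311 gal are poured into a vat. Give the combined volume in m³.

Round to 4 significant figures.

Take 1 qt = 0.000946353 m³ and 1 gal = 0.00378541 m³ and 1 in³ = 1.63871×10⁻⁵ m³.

6.298 L × 0.001 = 0.006298 m³
9778 in³ × 1.63871×10⁻⁵ = 0.160233 m³
1.570 qt × 0.000946353 = 0.00148577 m³
0.4311 gal × 0.00378541 = 0.00163189 m³
Total: 0.006298 + 0.160233 + 0.00148577 + 0.00163189 = 0.169649 m³

0.1696 m³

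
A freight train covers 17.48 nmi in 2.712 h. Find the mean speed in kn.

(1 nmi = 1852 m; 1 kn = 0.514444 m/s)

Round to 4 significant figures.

6.445 kn

17.48 nmi × 1852 → 32373 m
2.712 h × 3600 → 9763.2 s
v = d / t = 32373 m / 9763.2 s = 3.31582 m/s
3.31582 m/s ÷ (0.514444 m/s/kn) = 6.44544 kn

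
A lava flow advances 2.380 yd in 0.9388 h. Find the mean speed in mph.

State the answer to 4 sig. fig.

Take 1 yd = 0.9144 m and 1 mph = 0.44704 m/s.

2.380 yd × 0.9144 = 2.17627 m
0.9388 h × 3600 = 3379.68 s
v = d / t = 2.17627 m / 3379.68 s = 6.43928×10⁻⁴ m/s
6.43928×10⁻⁴ m/s ÷ (0.44704 m/s/mph) = 0.00144043 mph

0.001440 mph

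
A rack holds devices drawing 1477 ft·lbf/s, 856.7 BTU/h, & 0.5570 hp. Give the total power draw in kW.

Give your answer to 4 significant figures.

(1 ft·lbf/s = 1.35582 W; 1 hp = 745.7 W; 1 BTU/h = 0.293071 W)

1477 ft·lbf/s × 1.35582 → 2002.55 W
856.7 BTU/h × 0.293071 → 251.074 W
0.5570 hp × 745.7 → 415.355 W
Total: 2002.55 + 251.074 + 415.355 = 2668.98 W
In kW: 2668.98 / 1000 = 2.66898 kW

2.669 kW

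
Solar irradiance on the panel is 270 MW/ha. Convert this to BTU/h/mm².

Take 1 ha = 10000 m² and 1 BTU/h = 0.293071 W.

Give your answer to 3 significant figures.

0.0921 BTU/h/mm²

270 MW/ha × 1000000 W/MW ÷ 10000 m²/ha = 27000 W/m²
27000 W/m² ÷ 0.293071 W/BTU/h × 10⁻⁶ m²/mm² = 0.0921278 BTU/h/mm²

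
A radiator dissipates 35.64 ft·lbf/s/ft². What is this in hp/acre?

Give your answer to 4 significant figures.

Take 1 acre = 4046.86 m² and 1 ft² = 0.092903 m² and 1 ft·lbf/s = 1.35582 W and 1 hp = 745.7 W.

35.64 ft·lbf/s/ft² × 1.35582 W/ft·lbf/s ÷ 0.092903 m²/ft² = 520.128 W/m²
520.128 W/m² ÷ 745.7 W/hp × 4046.86 m²/acre = 2822.7 hp/acre

2823 hp/acre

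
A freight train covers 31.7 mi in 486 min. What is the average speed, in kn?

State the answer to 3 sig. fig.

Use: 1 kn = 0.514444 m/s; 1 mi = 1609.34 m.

3.40 kn

31.7 mi × 1609.34 = 51016.1 m
486 min × 60 = 29160 s
v = d / t = 51016.1 m / 29160 s = 1.74952 m/s
1.74952 m/s ÷ (0.514444 m/s/kn) = 3.4008 kn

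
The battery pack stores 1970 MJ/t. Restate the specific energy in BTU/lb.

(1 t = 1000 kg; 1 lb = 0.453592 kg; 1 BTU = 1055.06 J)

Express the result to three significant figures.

847 BTU/lb

1970 MJ/t × 1000000 J/MJ ÷ 1000 kg/t = 1.97×10⁶ J/kg
1.97×10⁶ J/kg ÷ 1055.06 J/BTU × 0.453592 kg/lb = 846.944 BTU/lb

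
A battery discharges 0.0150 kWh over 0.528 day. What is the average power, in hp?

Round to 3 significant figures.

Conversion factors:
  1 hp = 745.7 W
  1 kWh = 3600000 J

0.00159 hp

0.0150 kWh × 3600000 = 54000 J
0.528 day × 86400 = 45619.2 s
P = E / t = 54000 J / 45619.2 s = 1.18371 W
1.18371 W ÷ (745.7 W/hp) = 0.00158738 hp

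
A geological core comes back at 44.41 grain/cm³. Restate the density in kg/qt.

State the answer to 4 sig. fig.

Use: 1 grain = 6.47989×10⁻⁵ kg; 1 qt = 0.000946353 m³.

2.723 kg/qt

44.41 grain/cm³ × 6.47989×10⁻⁵ kg/grain ÷ 10⁻⁶ m³/cm³ = 2877.72 kg/m³
2877.72 kg/m³ × 0.000946353 m³/qt = 2.72334 kg/qt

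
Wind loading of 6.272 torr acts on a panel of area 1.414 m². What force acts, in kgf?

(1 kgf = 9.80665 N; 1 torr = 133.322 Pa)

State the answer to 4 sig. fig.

120.6 kgf

6.272 torr × 133.322 → 836.196 Pa
F = P × A = 836.196 Pa × 1.414 m² = 1182.38 N
1182.38 N ÷ (9.80665 N/kgf) = 120.569 kgf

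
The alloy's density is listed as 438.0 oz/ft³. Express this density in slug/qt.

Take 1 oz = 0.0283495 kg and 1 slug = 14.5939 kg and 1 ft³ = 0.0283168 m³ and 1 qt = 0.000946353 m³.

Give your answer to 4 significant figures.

0.02844 slug/qt

438.0 oz/ft³ × 0.0283495 kg/oz ÷ 0.0283168 m³/ft³ = 438.506 kg/m³
438.506 kg/m³ ÷ 14.5939 kg/slug × 0.000946353 m³/qt = 0.0284353 slug/qt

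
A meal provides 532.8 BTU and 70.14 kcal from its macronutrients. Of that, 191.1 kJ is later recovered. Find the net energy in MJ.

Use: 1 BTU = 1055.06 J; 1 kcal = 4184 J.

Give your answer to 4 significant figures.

0.6645 MJ

532.8 BTU × 1055.06 = 562136 J
70.14 kcal × 4184 = 293466 J
191.1 kJ × 1000 = 191100 J
Net: 562136 + 293466 − 191100 = 664502 J
In MJ: 664502 / 1000000 = 0.664502 MJ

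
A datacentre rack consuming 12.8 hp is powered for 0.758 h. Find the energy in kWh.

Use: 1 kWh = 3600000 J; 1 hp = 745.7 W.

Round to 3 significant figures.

7.24 kWh

12.8 hp × 745.7 → 9544.96 W
0.758 h × 3600 → 2728.8 s
E = P × t = 9544.96 W × 2728.8 s = 2.60463×10⁷ J
2.60463×10⁷ J ÷ (3600000 J/kWh) = 7.23508 kWh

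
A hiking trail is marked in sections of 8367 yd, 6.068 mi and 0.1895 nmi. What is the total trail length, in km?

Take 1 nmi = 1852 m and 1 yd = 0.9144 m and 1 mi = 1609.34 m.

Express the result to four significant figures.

17.77 km

8367 yd × 0.9144 = 7650.78 m
6.068 mi × 1609.34 = 9765.48 m
0.1895 nmi × 1852 = 350.954 m
Total: 7650.78 + 9765.48 + 350.954 = 17767.2 m
In km: 17767.2 / 1000 = 17.7672 km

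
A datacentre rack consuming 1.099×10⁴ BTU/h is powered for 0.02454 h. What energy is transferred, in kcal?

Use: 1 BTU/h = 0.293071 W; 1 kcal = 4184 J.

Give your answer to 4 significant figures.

1.099×10⁴ BTU/h × 0.293071 → 3220.85 W
0.02454 h × 3600 → 88.344 s
E = P × t = 3220.85 W × 88.344 s = 284543 J
284543 J ÷ (4184 J/kcal) = 68.0074 kcal

68.01 kcal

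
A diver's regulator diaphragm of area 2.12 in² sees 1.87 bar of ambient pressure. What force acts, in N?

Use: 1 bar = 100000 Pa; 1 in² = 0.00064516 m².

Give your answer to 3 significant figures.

1.87 bar × 100000 → 187000 Pa
2.12 in² × 0.00064516 → 0.00136774 m²
F = P × A = 187000 Pa × 0.00136774 m² = 255.767 N

256 N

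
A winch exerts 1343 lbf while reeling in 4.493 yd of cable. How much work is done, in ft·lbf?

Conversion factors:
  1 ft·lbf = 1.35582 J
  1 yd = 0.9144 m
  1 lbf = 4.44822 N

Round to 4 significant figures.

1.810×10⁴ ft·lbf

1343 lbf × 4.44822 → 5973.96 N
4.493 yd × 0.9144 → 4.1084 m
W = F × d = 5973.96 N × 4.1084 m = 24543.4 J
24543.4 J ÷ (1.35582 J/ft·lbf) = 18102.3 ft·lbf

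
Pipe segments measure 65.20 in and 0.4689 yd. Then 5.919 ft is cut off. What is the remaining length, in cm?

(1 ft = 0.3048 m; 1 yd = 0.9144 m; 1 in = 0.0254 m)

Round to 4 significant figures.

65.20 in × 0.0254 = 1.65608 m
0.4689 yd × 0.9144 = 0.428762 m
5.919 ft × 0.3048 = 1.80411 m
Result: 1.65608 + 0.428762 − 1.80411 = 0.280732 m
In cm: 0.280732 / 0.01 = 28.0732 cm

28.07 cm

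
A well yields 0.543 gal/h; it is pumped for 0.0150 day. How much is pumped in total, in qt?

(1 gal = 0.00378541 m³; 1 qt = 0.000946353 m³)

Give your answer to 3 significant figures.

0.543 gal/h → 5.70966×10⁻⁷ m³/s
0.0150 day → 1296 s
V = Q × t = 5.70966×10⁻⁷ × 1296 = 7.39972×10⁻⁴ m³
In qt: 7.39972×10⁻⁴ / 0.000946353 = 0.78192 qt

0.782 qt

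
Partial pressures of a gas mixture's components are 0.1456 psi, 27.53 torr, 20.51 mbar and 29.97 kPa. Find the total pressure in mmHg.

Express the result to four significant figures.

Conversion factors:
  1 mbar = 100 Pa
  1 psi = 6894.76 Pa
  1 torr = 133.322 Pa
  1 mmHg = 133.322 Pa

0.1456 psi × 6894.76 → 1003.88 Pa
27.53 torr × 133.322 → 3670.35 Pa
20.51 mbar × 100 → 2051 Pa
29.97 kPa × 1000 → 29970 Pa
Total: 1003.88 + 3670.35 + 2051 + 29970 = 36695.2 Pa
In mmHg: 36695.2 / 133.322 = 275.237 mmHg

275.2 mmHg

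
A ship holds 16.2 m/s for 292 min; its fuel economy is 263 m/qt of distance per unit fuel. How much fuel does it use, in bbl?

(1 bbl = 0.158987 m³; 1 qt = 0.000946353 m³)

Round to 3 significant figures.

6.42 bbl

292 min → 17520 s
d = v × t = 16.2 × 17520 = 283824 m
263 m/qt → 277909 m/m³
V = d / (distance per unit fuel) = 283824 / 277909 = 1.02128 m³
In bbl: 1.02128 / 0.158987 = 6.42367 bbl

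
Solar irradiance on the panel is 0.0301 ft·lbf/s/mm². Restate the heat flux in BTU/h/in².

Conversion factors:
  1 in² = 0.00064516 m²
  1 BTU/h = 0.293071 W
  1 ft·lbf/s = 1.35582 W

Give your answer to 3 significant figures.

0.0301 ft·lbf/s/mm² × 1.35582 W/ft·lbf/s ÷ 10⁻⁶ m²/mm² = 40810.2 W/m²
40810.2 W/m² ÷ 0.293071 W/BTU/h × 0.00064516 m²/in² = 89.8387 BTU/h/in²

89.8 BTU/h/in²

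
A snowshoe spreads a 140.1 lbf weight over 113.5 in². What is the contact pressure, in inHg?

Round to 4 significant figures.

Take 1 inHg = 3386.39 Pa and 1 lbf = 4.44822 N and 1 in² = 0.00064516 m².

140.1 lbf × 4.44822 = 623.196 N
113.5 in² × 0.00064516 = 0.0732257 m²
P = F / A = 623.196 N / 0.0732257 m² = 8510.62 Pa
8510.62 Pa ÷ (3386.39 Pa/inHg) = 2.51318 inHg

2.513 inHg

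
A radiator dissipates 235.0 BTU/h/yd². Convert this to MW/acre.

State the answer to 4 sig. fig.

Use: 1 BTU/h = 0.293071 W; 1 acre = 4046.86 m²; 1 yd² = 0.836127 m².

0.3333 MW/acre

235.0 BTU/h/yd² × 0.293071 W/BTU/h ÷ 0.836127 m²/yd² = 82.3699 W/m²
82.3699 W/m² ÷ 1000000 W/MW × 4046.86 m²/acre = 0.333339 MW/acre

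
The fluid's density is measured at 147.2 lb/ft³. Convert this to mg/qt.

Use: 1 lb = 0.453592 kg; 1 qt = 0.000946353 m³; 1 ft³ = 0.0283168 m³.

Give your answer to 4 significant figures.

147.2 lb/ft³ × 0.453592 kg/lb ÷ 0.0283168 m³/ft³ = 2357.92 kg/m³
2357.92 kg/m³ ÷ 10⁻⁶ kg/mg × 0.000946353 m³/qt = 2.23142×10⁶ mg/qt

2.231×10⁶ mg/qt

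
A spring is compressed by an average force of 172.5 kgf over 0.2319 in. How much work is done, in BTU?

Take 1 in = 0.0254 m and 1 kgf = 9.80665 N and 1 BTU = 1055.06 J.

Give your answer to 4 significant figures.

172.5 kgf × 9.80665 → 1691.65 N
0.2319 in × 0.0254 → 0.00589026 m
W = F × d = 1691.65 N × 0.00589026 m = 9.96426 J
9.96426 J ÷ (1055.06 J/BTU) = 0.00944426 BTU

0.009444 BTU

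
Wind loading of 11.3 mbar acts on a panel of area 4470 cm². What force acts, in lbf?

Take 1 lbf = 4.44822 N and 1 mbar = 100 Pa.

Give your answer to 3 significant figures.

11.3 mbar × 100 → 1130 Pa
4470 cm² × 0.0001 → 0.447 m²
F = P × A = 1130 Pa × 0.447 m² = 505.11 N
505.11 N ÷ (4.44822 N/lbf) = 113.553 lbf

114 lbf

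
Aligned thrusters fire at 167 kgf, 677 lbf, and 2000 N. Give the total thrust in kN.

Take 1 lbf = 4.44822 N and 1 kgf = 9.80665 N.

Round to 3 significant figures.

6.65 kN

167 kgf × 9.80665 = 1637.71 N
677 lbf × 4.44822 = 3011.44 N
2000 N (already N)
Sum: 1637.71 + 3011.44 + 2000 = 6649.15 N
In kN: 6649.15 / 1000 = 6.64915 kN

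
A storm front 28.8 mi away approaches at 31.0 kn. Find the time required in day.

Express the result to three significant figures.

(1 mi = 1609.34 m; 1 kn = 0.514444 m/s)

28.8 mi × 1609.34 → 46349 m
31.0 kn × 0.514444 → 15.9478 m/s
t = d / v = 46349 m / 15.9478 m/s = 2906.29 s
2906.29 s ÷ (86400 s/day) = 0.0336376 day

0.0336 day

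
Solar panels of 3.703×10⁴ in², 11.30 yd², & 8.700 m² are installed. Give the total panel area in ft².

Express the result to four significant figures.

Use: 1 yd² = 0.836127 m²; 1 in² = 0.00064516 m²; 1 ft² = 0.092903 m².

3.703×10⁴ in² × 0.00064516 = 23.8903 m²
11.30 yd² × 0.836127 = 9.44824 m²
8.700 m² (already m²)
Combined: 23.8903 + 9.44824 + 8.7 = 42.0385 m²
In ft²: 42.0385 / 0.092903 = 452.499 ft²

452.5 ft²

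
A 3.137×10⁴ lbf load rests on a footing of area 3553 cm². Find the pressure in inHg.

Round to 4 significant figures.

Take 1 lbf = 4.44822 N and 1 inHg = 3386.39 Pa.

116.0 inHg

3.137×10⁴ lbf × 4.44822 = 139541 N
3553 cm² × 0.0001 = 0.3553 m²
P = F / A = 139541 N / 0.3553 m² = 392741 Pa
392741 Pa ÷ (3386.39 Pa/inHg) = 115.976 inHg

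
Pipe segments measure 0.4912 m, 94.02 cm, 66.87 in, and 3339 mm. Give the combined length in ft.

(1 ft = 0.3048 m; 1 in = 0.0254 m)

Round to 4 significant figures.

0.4912 m (already m)
94.02 cm × 0.01 = 0.9402 m
66.87 in × 0.0254 = 1.6985 m
3339 mm × 0.001 = 3.339 m
Total: 0.4912 + 0.9402 + 1.6985 + 3.339 = 6.4689 m
In ft: 6.4689 / 0.3048 = 21.2234 ft

21.22 ft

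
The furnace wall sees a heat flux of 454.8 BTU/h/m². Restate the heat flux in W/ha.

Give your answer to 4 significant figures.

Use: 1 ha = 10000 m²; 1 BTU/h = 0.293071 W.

1.333×10⁶ W/ha

454.8 BTU/h/m² × 0.293071 W/BTU/h = 133.289 W/m²
133.289 W/m² × 10000 m²/ha = 1.33289×10⁶ W/ha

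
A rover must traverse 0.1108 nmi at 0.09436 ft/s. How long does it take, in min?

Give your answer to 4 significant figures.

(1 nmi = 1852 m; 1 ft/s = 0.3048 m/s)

0.1108 nmi × 1852 → 205.202 m
0.09436 ft/s × 0.3048 → 0.0287609 m/s
t = d / v = 205.202 m / 0.0287609 m/s = 7134.76 s
7134.76 s ÷ (60 s/min) = 118.913 min

118.9 min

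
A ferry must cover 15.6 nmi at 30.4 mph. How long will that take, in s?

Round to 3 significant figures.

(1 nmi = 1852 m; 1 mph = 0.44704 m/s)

15.6 nmi × 1852 → 28891.2 m
30.4 mph × 0.44704 → 13.59 m/s
t = d / v = 28891.2 m / 13.59 m/s = 2125.92 s

2130 s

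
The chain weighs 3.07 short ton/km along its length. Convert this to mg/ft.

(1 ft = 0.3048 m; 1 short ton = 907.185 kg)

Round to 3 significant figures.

3.07 short ton/km × 907.185 kg/short ton ÷ 1000 m/km = 2.78506 kg/m
2.78506 kg/m ÷ 10⁻⁶ kg/mg × 0.3048 m/ft = 848886 mg/ft

8.49×10⁵ mg/ft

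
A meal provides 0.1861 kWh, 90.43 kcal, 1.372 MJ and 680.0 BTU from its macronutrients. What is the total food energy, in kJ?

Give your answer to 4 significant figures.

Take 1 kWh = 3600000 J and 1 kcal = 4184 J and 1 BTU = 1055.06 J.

0.1861 kWh × 3600000 = 669960 J
90.43 kcal × 4184 = 378359 J
1.372 MJ × 1000000 = 1.372×10⁶ J
680.0 BTU × 1055.06 = 717441 J
Combined: 669960 + 378359 + 1.372×10⁶ + 717441 = 3.13776×10⁶ J
In kJ: 3.13776×10⁶ / 1000 = 3137.76 kJ

3138 kJ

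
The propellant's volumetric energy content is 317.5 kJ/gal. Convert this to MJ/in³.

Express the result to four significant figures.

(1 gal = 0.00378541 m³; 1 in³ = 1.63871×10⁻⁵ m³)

0.001374 MJ/in³

317.5 kJ/gal × 1000 J/kJ ÷ 0.00378541 m³/gal = 8.38747×10⁷ J/m³
8.38747×10⁷ J/m³ ÷ 1000000 J/MJ × 1.63871×10⁻⁵ m³/in³ = 0.00137446 MJ/in³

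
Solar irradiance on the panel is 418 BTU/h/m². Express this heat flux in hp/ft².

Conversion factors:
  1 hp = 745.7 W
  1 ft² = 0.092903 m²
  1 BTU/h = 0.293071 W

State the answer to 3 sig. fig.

418 BTU/h/m² × 0.293071 W/BTU/h = 122.504 W/m²
122.504 W/m² ÷ 745.7 W/hp × 0.092903 m²/ft² = 0.0152622 hp/ft²

0.0153 hp/ft²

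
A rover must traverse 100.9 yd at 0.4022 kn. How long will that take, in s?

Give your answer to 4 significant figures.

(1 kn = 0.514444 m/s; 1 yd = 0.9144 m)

100.9 yd × 0.9144 → 92.263 m
0.4022 kn × 0.514444 → 0.206909 m/s
t = d / v = 92.263 m / 0.206909 m/s = 445.911 s

445.9 s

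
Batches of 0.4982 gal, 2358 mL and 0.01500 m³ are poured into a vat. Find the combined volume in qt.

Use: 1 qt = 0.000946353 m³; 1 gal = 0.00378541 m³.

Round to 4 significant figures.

20.33 qt

0.4982 gal × 0.00378541 = 0.00188589 m³
2358 mL × 10⁻⁶ = 0.002358 m³
0.01500 m³ (already m³)
Sum: 0.00188589 + 0.002358 + 0.015 = 0.0192439 m³
In qt: 0.0192439 / 0.000946353 = 20.3348 qt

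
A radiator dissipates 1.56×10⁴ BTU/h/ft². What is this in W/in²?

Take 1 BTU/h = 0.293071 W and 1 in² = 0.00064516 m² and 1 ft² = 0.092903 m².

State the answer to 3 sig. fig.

1.56×10⁴ BTU/h/ft² × 0.293071 W/BTU/h ÷ 0.092903 m²/ft² = 49211.6 W/m²
49211.6 W/m² × 0.00064516 m²/in² = 31.7494 W/in²

31.7 W/in²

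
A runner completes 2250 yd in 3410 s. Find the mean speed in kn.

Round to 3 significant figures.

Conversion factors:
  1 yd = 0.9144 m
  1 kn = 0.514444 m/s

2250 yd × 0.9144 → 2057.4 m
v = d / t = 2057.4 m / 3410 s = 0.603343 m/s
0.603343 m/s ÷ (0.514444 m/s/kn) = 1.17281 kn

1.17 kn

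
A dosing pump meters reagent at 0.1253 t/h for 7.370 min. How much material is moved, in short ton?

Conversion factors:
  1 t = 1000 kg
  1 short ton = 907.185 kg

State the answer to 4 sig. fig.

0.01697 short ton

0.1253 t/h → 0.0348056 kg/s
7.370 min → 442.2 s
m = ṁ × t = 0.0348056 × 442.2 = 15.391 kg
In short ton: 15.391 / 907.185 = 0.0169657 short ton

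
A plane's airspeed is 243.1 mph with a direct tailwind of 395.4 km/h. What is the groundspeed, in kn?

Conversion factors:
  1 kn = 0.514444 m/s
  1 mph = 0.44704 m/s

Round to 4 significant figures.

424.7 kn

243.1 mph × 0.44704 = 108.675 m/s
395.4 km/h × (1/3.6) = 109.833 m/s
Combined: 108.675 + 109.833 = 218.508 m/s
In kn: 218.508 / 0.514444 = 424.746 kn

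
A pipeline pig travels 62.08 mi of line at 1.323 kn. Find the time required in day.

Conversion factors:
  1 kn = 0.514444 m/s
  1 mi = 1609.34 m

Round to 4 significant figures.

1.699 day

62.08 mi × 1609.34 → 99907.8 m
1.323 kn × 0.514444 → 0.680609 m/s
t = d / v = 99907.8 m / 0.680609 m/s = 146792 s
146792 s ÷ (86400 s/day) = 1.69898 day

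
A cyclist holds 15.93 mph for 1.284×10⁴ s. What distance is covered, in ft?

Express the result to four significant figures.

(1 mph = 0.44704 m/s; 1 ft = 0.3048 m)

3.000×10⁵ ft

15.93 mph × 0.44704 = 7.12135 m/s
d = v × t = 7.12135 m/s × 12840 s = 91438.1 m
91438.1 m ÷ (0.3048 m/ft) = 299994 ft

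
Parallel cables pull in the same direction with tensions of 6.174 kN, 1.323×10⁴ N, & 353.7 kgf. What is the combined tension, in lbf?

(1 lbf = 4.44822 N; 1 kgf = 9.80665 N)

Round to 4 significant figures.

5142 lbf

6.174 kN × 1000 = 6174 N
1.323×10⁴ N (already N)
353.7 kgf × 9.80665 = 3468.61 N
Combined: 6174 + 13230 + 3468.61 = 22872.6 N
In lbf: 22872.6 / 4.44822 = 5141.97 lbf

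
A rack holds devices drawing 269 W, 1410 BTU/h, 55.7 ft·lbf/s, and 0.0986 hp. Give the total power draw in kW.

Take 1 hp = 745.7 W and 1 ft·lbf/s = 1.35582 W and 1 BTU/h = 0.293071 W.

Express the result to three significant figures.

0.831 kW

269 W (already W)
1410 BTU/h × 0.293071 = 413.23 W
55.7 ft·lbf/s × 1.35582 = 75.5192 W
0.0986 hp × 745.7 = 73.526 W
Sum: 269 + 413.23 + 75.5192 + 73.526 = 831.275 W
In kW: 831.275 / 1000 = 0.831275 kW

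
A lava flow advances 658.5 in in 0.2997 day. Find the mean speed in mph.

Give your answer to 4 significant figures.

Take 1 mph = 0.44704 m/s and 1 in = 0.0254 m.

658.5 in × 0.0254 = 16.7259 m
0.2997 day × 86400 = 25894.1 s
v = d / t = 16.7259 m / 25894.1 s = 6.45935×10⁻⁴ m/s
6.45935×10⁻⁴ m/s ÷ (0.44704 m/s/mph) = 0.00144492 mph

0.001445 mph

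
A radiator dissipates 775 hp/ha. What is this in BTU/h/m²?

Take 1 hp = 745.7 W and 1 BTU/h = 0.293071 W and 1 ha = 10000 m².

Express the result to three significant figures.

775 hp/ha × 745.7 W/hp ÷ 10000 m²/ha = 57.7918 W/m²
57.7918 W/m² ÷ 0.293071 W/BTU/h = 197.194 BTU/h/m²

197 BTU/h/m²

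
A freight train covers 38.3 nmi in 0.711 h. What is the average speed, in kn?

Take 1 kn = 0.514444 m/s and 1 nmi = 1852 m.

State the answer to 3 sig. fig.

53.9 kn

38.3 nmi × 1852 → 70931.6 m
0.711 h × 3600 → 2559.6 s
v = d / t = 70931.6 m / 2559.6 s = 27.712 m/s
27.712 m/s ÷ (0.514444 m/s/kn) = 53.8679 kn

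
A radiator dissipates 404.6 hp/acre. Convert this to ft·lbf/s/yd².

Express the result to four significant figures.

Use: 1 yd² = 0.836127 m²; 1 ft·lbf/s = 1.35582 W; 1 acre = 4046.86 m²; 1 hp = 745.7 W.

404.6 hp/acre × 745.7 W/hp ÷ 4046.86 m²/acre = 74.5542 W/m²
74.5542 W/m² ÷ 1.35582 W/ft·lbf/s × 0.836127 m²/yd² = 45.9772 ft·lbf/s/yd²

45.98 ft·lbf/s/yd²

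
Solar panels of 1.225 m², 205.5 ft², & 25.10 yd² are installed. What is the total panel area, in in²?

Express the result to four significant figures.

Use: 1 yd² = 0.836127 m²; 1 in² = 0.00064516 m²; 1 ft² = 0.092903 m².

1.225 m² (already m²)
205.5 ft² × 0.092903 → 19.0916 m²
25.10 yd² × 0.836127 → 20.9868 m²
Combined: 1.225 + 19.0916 + 20.9868 = 41.3034 m²
In in²: 41.3034 / 0.00064516 = 64020.4 in²

6.402×10⁴ in²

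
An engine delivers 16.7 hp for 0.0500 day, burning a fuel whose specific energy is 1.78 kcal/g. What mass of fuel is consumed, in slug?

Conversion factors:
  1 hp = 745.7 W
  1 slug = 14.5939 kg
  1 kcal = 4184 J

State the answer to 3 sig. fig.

16.7 hp → 12453.2 W
0.0500 day → 4320 s
E = P × t = 12453.2 × 4320 = 5.37978×10⁷ J
1.78 kcal/g → 7.44752×10⁶ J/kg
m = E / e_s = 5.37978×10⁷ / 7.44752×10⁶ = 7.22359 kg
In slug: 7.22359 / 14.5939 = 0.494973 slug

0.495 slug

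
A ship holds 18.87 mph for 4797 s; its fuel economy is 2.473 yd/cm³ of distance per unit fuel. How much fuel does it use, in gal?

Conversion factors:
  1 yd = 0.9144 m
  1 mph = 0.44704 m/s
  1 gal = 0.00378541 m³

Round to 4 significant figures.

18.87 mph → 8.43564 m/s
d = v × t = 8.43564 × 4797 = 40465.8 m
2.473 yd/cm³ → 2.26131×10⁶ m/m³
V = d / (distance per unit fuel) = 40465.8 / 2.26131×10⁶ = 0.0178948 m³
In gal: 0.0178948 / 0.00378541 = 4.72731 gal

4.727 gal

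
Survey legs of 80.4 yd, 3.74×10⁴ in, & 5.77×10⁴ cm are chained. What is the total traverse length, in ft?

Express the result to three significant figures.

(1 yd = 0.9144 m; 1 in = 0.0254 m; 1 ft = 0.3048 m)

80.4 yd × 0.9144 = 73.5178 m
3.74×10⁴ in × 0.0254 = 949.96 m
5.77×10⁴ cm × 0.01 = 577 m
Combined: 73.5178 + 949.96 + 577 = 1600.48 m
In ft: 1600.48 / 0.3048 = 5250.92 ft

5250 ft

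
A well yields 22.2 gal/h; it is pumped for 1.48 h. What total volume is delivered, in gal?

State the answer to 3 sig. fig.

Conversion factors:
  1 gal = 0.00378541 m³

22.2 gal/h → 2.33434×10⁻⁵ m³/s
1.48 h → 5328 s
V = Q × t = 2.33434×10⁻⁵ × 5328 = 0.124374 m³
In gal: 0.124374 / 0.00378541 = 32.8562 gal

32.9 gal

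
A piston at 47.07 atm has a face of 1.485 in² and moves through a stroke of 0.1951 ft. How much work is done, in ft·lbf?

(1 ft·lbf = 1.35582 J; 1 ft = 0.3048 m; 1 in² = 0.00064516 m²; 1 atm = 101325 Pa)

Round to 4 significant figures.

47.07 atm → 4.76937×10⁶ Pa
1.485 in² → 9.58063×10⁻⁴ m²
F = P × A = 4.76937×10⁶ × 9.58063×10⁻⁴ = 4569.36 N
0.1951 ft → 0.0594665 m
W = F × d = 4569.36 × 0.0594665 = 271.724 J
In ft·lbf: 271.724 / 1.35582 = 200.413 ft·lbf

200.4 ft·lbf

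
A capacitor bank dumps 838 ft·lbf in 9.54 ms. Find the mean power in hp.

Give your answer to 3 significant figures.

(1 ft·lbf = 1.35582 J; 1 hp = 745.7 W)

160 hp

838 ft·lbf × 1.35582 = 1136.18 J
9.54 ms × 0.001 = 0.00954 s
P = E / t = 1136.18 J / 0.00954 s = 119096 W
119096 W ÷ (745.7 W/hp) = 159.71 hp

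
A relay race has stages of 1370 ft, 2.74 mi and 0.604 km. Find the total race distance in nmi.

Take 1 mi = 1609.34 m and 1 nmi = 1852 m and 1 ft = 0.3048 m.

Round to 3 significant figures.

1370 ft × 0.3048 = 417.576 m
2.74 mi × 1609.34 = 4409.59 m
0.604 km × 1000 = 604 m
Combined: 417.576 + 4409.59 + 604 = 5431.17 m
In nmi: 5431.17 / 1852 = 2.9326 nmi

2.93 nmi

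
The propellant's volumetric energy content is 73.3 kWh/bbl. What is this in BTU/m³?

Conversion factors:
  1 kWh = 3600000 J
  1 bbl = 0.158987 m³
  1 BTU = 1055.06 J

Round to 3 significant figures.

73.3 kWh/bbl × 3600000 J/kWh ÷ 0.158987 m³/bbl = 1.65976×10⁹ J/m³
1.65976×10⁹ J/m³ ÷ 1055.06 J/BTU = 1.57314×10⁶ BTU/m³

1.57×10⁶ BTU/m³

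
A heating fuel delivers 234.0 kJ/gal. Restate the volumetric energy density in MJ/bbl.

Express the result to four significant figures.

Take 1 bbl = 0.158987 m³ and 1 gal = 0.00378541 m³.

234.0 kJ/gal × 1000 J/kJ ÷ 0.00378541 m³/gal = 6.18163×10⁷ J/m³
6.18163×10⁷ J/m³ ÷ 1000000 J/MJ × 0.158987 m³/bbl = 9.82799 MJ/bbl

9.828 MJ/bbl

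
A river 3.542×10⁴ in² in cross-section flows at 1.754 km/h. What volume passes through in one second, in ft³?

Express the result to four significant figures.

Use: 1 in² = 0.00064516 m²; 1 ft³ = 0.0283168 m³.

1.754 km/h × (1/3.6) = 0.487222 m/s
3.542×10⁴ in² × 0.00064516 = 22.8516 m²
V = v × A × t = 0.487222 m/s × 22.8516 m² × 1 s = 11.1338 m³
11.1338 m³ ÷ (0.0283168 m³/ft³) = 393.187 ft³

393.2 ft³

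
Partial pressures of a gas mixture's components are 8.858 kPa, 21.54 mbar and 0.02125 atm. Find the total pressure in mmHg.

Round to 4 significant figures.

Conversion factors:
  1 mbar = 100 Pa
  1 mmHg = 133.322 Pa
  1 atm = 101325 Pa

98.75 mmHg

8.858 kPa × 1000 → 8858 Pa
21.54 mbar × 100 → 2154 Pa
0.02125 atm × 101325 → 2153.16 Pa
Sum: 8858 + 2154 + 2153.16 = 13165.2 Pa
In mmHg: 13165.2 / 133.322 = 98.7474 mmHg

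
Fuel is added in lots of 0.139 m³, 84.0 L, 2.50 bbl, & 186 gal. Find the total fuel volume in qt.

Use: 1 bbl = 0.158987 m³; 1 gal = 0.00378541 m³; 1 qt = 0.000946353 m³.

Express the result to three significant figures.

0.139 m³ (already m³)
84.0 L × 0.001 = 0.084 m³
2.50 bbl × 0.158987 = 0.397468 m³
186 gal × 0.00378541 = 0.704086 m³
Total: 0.139 + 0.084 + 0.397468 + 0.704086 = 1.32455 m³
In qt: 1.32455 / 0.000946353 = 1399.64 qt

1400 qt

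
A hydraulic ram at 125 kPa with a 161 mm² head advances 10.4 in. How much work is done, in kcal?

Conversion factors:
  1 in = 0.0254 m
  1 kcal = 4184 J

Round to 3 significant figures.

0.00127 kcal

125 kPa → 125000 Pa
161 mm² → 1.61×10⁻⁴ m²
F = P × A = 125000 × 1.61×10⁻⁴ = 20.125 N
10.4 in → 0.26416 m
W = F × d = 20.125 × 0.26416 = 5.31622 J
In kcal: 5.31622 / 4184 = 0.00127061 kcal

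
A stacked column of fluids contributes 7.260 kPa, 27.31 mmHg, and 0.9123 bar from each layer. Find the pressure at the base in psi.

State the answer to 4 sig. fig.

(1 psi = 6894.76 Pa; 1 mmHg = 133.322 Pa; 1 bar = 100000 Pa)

7.260 kPa × 1000 → 7260 Pa
27.31 mmHg × 133.322 → 3641.02 Pa
0.9123 bar × 100000 → 91230 Pa
Combined: 7260 + 3641.02 + 91230 = 102131 Pa
In psi: 102131 / 6894.76 = 14.8128 psi

14.81 psi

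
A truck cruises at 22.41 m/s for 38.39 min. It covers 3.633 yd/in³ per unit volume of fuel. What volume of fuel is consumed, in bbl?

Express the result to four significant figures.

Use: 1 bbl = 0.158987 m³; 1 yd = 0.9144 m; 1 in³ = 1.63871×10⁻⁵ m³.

38.39 min → 2303.4 s
d = v × t = 22.41 × 2303.4 = 51619.2 m
3.633 yd/in³ → 202721 m/m³
V = d / (distance per unit fuel) = 51619.2 / 202721 = 0.254632 m³
In bbl: 0.254632 / 0.158987 = 1.60159 bbl

1.602 bbl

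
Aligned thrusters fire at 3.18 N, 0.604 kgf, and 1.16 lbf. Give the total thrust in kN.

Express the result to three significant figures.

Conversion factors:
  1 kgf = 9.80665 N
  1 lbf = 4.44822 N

3.18 N (already N)
0.604 kgf × 9.80665 → 5.92322 N
1.16 lbf × 4.44822 → 5.15994 N
Sum: 3.18 + 5.92322 + 5.15994 = 14.2632 N
In kN: 14.2632 / 1000 = 0.0142632 kN

0.0143 kN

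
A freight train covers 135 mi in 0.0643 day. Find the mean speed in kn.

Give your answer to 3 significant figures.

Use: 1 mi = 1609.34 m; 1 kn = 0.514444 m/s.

135 mi × 1609.34 → 217261 m
0.0643 day × 86400 → 5555.52 s
v = d / t = 217261 m / 5555.52 s = 39.1072 m/s
39.1072 m/s ÷ (0.514444 m/s/kn) = 76.0184 kn

76.0 kn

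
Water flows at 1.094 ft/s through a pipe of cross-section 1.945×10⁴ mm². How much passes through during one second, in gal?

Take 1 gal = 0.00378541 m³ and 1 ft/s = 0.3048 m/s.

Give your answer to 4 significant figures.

1.094 ft/s × 0.3048 = 0.333451 m/s
1.945×10⁴ mm² × 10⁻⁶ = 0.01945 m²
V = v × A × t = 0.333451 m/s × 0.01945 m² × 1 s = 0.00648562 m³
0.00648562 m³ ÷ (0.00378541 m³/gal) = 1.71332 gal

1.713 gal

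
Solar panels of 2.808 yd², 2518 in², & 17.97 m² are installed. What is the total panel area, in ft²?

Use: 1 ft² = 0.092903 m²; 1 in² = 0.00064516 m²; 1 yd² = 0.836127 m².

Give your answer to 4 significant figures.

236.2 ft²

2.808 yd² × 0.836127 = 2.34784 m²
2518 in² × 0.00064516 = 1.62451 m²
17.97 m² (already m²)
Total: 2.34784 + 1.62451 + 17.97 = 21.9423 m²
In ft²: 21.9423 / 0.092903 = 236.185 ft²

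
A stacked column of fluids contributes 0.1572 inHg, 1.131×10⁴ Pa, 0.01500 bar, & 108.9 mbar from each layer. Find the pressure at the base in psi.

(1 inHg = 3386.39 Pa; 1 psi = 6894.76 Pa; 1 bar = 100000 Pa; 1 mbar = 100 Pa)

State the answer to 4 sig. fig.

3.515 psi

0.1572 inHg × 3386.39 = 532.341 Pa
1.131×10⁴ Pa (already Pa)
0.01500 bar × 100000 = 1500 Pa
108.9 mbar × 100 = 10890 Pa
Total: 532.341 + 11310 + 1500 + 10890 = 24232.3 Pa
In psi: 24232.3 / 6894.76 = 3.5146 psi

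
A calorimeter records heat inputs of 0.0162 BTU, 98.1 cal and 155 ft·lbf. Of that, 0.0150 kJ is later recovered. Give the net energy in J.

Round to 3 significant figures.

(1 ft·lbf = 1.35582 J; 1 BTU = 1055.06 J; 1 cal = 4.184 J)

0.0162 BTU × 1055.06 = 17.092 J
98.1 cal × 4.184 = 410.45 J
155 ft·lbf × 1.35582 = 210.152 J
0.0150 kJ × 1000 = 15 J
Sum: 17.092 + 410.45 + 210.152 − 15 = 622.694 J

623 J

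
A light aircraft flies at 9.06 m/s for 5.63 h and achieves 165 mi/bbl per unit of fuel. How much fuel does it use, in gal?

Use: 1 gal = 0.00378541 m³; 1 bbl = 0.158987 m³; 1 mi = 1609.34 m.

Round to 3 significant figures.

5.63 h → 20268 s
d = v × t = 9.06 × 20268 = 183628 m
165 mi/bbl → 1.67021×10⁶ m/m³
V = d / (distance per unit fuel) = 183628 / 1.67021×10⁶ = 0.109943 m³
In gal: 0.109943 / 0.00378541 = 29.0439 gal

29.0 gal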